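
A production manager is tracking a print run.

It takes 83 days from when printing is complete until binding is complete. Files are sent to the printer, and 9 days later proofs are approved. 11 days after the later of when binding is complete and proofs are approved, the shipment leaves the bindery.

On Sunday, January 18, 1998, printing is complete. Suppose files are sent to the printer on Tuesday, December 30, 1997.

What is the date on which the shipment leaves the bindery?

Printing is complete: Jan 18, 1998.
Binding is complete: Jan 18, 1998 + 83 days = Apr 11, 1998.
Files are sent to the printer: Dec 30, 1997.
Proofs are approved: Dec 30, 1997 + 9 days = Jan 8, 1998.
Both prerequisites met — binding is complete (Apr 11, 1998), proofs are approved (Jan 8, 1998); the later is Apr 11, 1998.
The shipment leaves the bindery: Apr 11, 1998 + 11 days = Apr 22, 1998.

Wednesday, April 22, 1998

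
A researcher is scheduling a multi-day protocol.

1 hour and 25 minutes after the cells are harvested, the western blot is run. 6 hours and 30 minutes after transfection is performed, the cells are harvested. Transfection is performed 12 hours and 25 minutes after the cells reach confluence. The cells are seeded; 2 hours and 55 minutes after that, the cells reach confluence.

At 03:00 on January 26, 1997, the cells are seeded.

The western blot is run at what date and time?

The cells are seeded: 03:00 Jan 26, 1997.
The cells reach confluence: 03:00 Jan 26, 1997 + 2h55m = 05:55 Jan 26, 1997.
Transfection is performed: 05:55 Jan 26, 1997 + 12h25m = 18:20 Jan 26, 1997.
The cells are harvested: 18:20 Jan 26, 1997 + 6h30m = 00:50 Jan 27, 1997.
The western blot is run: 00:50 Jan 27, 1997 + 1h25m = 02:15 Jan 27, 1997.

02:15 on January 27, 1997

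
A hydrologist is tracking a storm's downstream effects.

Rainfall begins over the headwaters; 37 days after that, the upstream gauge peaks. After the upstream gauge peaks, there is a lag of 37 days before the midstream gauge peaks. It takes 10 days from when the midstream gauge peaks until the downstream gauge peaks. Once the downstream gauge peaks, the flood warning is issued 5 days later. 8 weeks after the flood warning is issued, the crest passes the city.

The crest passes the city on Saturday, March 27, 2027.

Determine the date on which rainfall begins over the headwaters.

Monday, November 2, 2026

The crest passes the city: Mar 27, 2027.
The flood warning is issued: Mar 27, 2027 − 8 weeks = Jan 30, 2027.
The downstream gauge peaks: Jan 30, 2027 − 5 days = Jan 25, 2027.
The midstream gauge peaks: Jan 25, 2027 − 10 days = Jan 15, 2027.
The upstream gauge peaks: Jan 15, 2027 − 37 days = Dec 9, 2026.
Rainfall begins over the headwaters: Dec 9, 2026 − 37 days = Nov 2, 2026.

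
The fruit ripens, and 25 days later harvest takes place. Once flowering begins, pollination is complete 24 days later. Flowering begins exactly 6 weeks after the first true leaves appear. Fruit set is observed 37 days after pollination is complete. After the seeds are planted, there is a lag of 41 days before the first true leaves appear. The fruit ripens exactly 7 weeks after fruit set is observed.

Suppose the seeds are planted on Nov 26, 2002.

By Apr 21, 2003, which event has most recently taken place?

Fruit set is observed

The seeds are planted: Nov 26, 2002.
The first true leaves appear: Nov 26, 2002 + 41 days = Jan 6, 2003.
Flowering begins: Jan 6, 2003 + 6 weeks = Feb 17, 2003.
Pollination is complete: Feb 17, 2003 + 24 days = Mar 13, 2003.
Fruit set is observed: Mar 13, 2003 + 37 days = Apr 19, 2003.
The fruit ripens: Apr 19, 2003 + 7 weeks = Jun 7, 2003.
Harvest takes place: Jun 7, 2003 + 25 days = Jul 2, 2003.
Apr 21, 2003 falls between when fruit set is observed (Apr 19, 2003) and when the fruit ripens (Jun 7, 2003).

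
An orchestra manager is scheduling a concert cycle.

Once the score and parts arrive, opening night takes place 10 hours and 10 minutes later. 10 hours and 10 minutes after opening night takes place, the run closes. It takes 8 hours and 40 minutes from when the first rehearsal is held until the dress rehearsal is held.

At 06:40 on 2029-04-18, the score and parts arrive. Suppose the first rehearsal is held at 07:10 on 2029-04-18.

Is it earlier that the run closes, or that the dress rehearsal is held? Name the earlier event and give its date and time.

The dress rehearsal is held — 15:50 on 2029-04-18

The score and parts arrive: 06:40 Apr 18, 2029.
Opening night takes place: 06:40 Apr 18, 2029 + 10h10m = 16:50 Apr 18, 2029.
The run closes: 16:50 Apr 18, 2029 + 10h10m = 03:00 Apr 19, 2029.
The first rehearsal is held: 07:10 Apr 18, 2029.
The dress rehearsal is held: 07:10 Apr 18, 2029 + 8h40m = 15:50 Apr 18, 2029.
Comparing: the run closes at 03:00 Apr 19, 2029 vs the dress rehearsal is held at 15:50 Apr 18, 2029. Earlier: the dress rehearsal is held.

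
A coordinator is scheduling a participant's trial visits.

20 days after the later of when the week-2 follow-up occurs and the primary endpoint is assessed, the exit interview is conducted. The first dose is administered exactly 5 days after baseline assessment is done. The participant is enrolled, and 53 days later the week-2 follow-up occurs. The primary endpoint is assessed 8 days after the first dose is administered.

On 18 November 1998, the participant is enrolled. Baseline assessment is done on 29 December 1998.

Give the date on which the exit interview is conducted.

31 January 1999

The participant is enrolled: Nov 18, 1998.
The week-2 follow-up occurs: Nov 18, 1998 + 53 days = Jan 10, 1999.
Baseline assessment is done: Dec 29, 1998.
The first dose is administered: Dec 29, 1998 + 5 days = Jan 3, 1999.
The primary endpoint is assessed: Jan 3, 1999 + 8 days = Jan 11, 1999.
Both prerequisites met — the week-2 follow-up occurs (Jan 10, 1999), the primary endpoint is assessed (Jan 11, 1999); the later is Jan 11, 1999.
The exit interview is conducted: Jan 11, 1999 + 20 days = Jan 31, 1999.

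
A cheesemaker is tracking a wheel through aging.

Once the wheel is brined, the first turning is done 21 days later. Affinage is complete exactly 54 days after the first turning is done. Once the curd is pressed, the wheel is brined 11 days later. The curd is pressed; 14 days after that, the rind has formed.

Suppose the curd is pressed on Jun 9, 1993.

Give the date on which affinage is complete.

Sep 3, 1993

The curd is pressed: Jun 9, 1993.
The wheel is brined: Jun 9, 1993 + 11 days = Jun 20, 1993.
The first turning is done: Jun 20, 1993 + 21 days = Jul 11, 1993.
Affinage is complete: Jul 11, 1993 + 54 days = Sep 3, 1993.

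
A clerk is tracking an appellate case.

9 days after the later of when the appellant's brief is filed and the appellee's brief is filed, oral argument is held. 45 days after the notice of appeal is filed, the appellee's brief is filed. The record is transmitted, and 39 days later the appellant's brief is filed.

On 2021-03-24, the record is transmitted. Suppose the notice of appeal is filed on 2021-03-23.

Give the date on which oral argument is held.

The record is transmitted: Mar 24, 2021.
The appellant's brief is filed: Mar 24, 2021 + 39 days = May 2, 2021.
The notice of appeal is filed: Mar 23, 2021.
The appellee's brief is filed: Mar 23, 2021 + 45 days = May 7, 2021.
Both prerequisites met — the appellant's brief is filed (May 2, 2021), the appellee's brief is filed (May 7, 2021); the later is May 7, 2021.
Oral argument is held: May 7, 2021 + 9 days = May 16, 2021.

2021-05-16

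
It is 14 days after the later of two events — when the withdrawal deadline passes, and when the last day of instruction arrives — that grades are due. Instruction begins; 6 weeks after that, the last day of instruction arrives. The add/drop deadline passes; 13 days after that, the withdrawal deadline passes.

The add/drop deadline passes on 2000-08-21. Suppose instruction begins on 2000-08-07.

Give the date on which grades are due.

The add/drop deadline passes: Aug 21, 2000.
The withdrawal deadline passes: Aug 21, 2000 + 13 days = Sep 3, 2000.
Instruction begins: Aug 7, 2000.
The last day of instruction arrives: Aug 7, 2000 + 6 weeks = Sep 18, 2000.
Both prerequisites met — the withdrawal deadline passes (Sep 3, 2000), the last day of instruction arrives (Sep 18, 2000); the later is Sep 18, 2000.
Grades are due: Sep 18, 2000 + 14 days = Oct 2, 2000.

2000-10-02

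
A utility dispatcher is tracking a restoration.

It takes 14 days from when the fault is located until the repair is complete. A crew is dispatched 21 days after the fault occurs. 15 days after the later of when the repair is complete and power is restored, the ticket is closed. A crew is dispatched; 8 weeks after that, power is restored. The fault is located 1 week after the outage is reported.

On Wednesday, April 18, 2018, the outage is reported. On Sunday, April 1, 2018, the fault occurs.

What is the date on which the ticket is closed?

The outage is reported: Apr 18, 2018.
The fault is located: Apr 18, 2018 + 1 week = Apr 25, 2018.
The repair is complete: Apr 25, 2018 + 14 days = May 9, 2018.
The fault occurs: Apr 1, 2018.
A crew is dispatched: Apr 1, 2018 + 21 days = Apr 22, 2018.
Power is restored: Apr 22, 2018 + 8 weeks = Jun 17, 2018.
Both prerequisites met — the repair is complete (May 9, 2018), power is restored (Jun 17, 2018); the later is Jun 17, 2018.
The ticket is closed: Jun 17, 2018 + 15 days = Jul 2, 2018.

Monday, July 2, 2018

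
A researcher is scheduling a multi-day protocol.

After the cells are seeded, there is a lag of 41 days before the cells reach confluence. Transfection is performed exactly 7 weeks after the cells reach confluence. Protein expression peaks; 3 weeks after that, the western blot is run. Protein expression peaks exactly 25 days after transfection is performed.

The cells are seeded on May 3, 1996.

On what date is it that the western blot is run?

September 16, 1996

The cells are seeded: May 3, 1996.
The cells reach confluence: May 3, 1996 + 41 days = Jun 13, 1996.
Transfection is performed: Jun 13, 1996 + 7 weeks = Aug 1, 1996.
Protein expression peaks: Aug 1, 1996 + 25 days = Aug 26, 1996.
The western blot is run: Aug 26, 1996 + 3 weeks = Sep 16, 1996.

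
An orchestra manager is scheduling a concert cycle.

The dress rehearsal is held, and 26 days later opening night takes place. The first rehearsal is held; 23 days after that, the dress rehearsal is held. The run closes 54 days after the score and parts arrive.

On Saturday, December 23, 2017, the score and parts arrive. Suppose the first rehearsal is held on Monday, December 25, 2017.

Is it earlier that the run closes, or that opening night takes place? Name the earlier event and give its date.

Opening night takes place — Monday, February 12, 2018

The score and parts arrive: Dec 23, 2017.
The run closes: Dec 23, 2017 + 54 days = Feb 15, 2018.
The first rehearsal is held: Dec 25, 2017.
The dress rehearsal is held: Dec 25, 2017 + 23 days = Jan 17, 2018.
Opening night takes place: Jan 17, 2018 + 26 days = Feb 12, 2018.
Comparing: the run closes on Feb 15, 2018 vs opening night takes place on Feb 12, 2018. Earlier: opening night takes place.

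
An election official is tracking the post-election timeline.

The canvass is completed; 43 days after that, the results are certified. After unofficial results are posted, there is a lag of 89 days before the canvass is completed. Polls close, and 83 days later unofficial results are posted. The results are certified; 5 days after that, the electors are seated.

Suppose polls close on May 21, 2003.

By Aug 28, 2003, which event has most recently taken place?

Polls close: May 21, 2003.
Unofficial results are posted: May 21, 2003 + 83 days = Aug 12, 2003.
The canvass is completed: Aug 12, 2003 + 89 days = Nov 9, 2003.
The results are certified: Nov 9, 2003 + 43 days = Dec 22, 2003.
The electors are seated: Dec 22, 2003 + 5 days = Dec 27, 2003.
Aug 28, 2003 falls between when unofficial results are posted (Aug 12, 2003) and when the canvass is completed (Nov 9, 2003).

Unofficial results are posted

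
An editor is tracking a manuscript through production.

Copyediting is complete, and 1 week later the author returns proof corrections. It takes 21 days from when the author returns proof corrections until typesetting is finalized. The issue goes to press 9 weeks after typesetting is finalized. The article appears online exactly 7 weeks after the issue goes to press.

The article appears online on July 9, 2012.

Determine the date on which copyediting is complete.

The article appears online: Jul 9, 2012.
The issue goes to press: Jul 9, 2012 − 7 weeks = May 21, 2012.
Typesetting is finalized: May 21, 2012 − 9 weeks = Mar 19, 2012.
The author returns proof corrections: Mar 19, 2012 − 21 days = Feb 27, 2012.
Copyediting is complete: Feb 27, 2012 − 1 week = Feb 20, 2012.

February 20, 2012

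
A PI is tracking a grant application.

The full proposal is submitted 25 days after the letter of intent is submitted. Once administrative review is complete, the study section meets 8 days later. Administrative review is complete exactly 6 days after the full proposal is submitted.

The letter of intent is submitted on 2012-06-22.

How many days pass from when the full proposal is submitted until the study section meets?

14 days

Causal path: the full proposal is submitted → administrative review is complete → the study section meets.
Total delay along the path: 6 + 8 = 14 days.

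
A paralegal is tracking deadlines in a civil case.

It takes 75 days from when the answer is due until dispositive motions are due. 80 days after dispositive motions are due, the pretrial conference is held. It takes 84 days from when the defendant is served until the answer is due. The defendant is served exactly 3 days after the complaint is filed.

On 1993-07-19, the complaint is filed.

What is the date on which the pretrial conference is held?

1994-03-18

The complaint is filed: Jul 19, 1993.
The defendant is served: Jul 19, 1993 + 3 days = Jul 22, 1993.
The answer is due: Jul 22, 1993 + 84 days = Oct 14, 1993.
Dispositive motions are due: Oct 14, 1993 + 75 days = Dec 28, 1993.
The pretrial conference is held: Dec 28, 1993 + 80 days = Mar 18, 1994.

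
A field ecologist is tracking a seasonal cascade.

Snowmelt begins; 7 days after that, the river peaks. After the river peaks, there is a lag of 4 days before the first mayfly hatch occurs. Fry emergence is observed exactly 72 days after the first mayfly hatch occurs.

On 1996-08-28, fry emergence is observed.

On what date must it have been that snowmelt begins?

1996-06-06

Fry emergence is observed: Aug 28, 1996.
The first mayfly hatch occurs: Aug 28, 1996 − 72 days = Jun 17, 1996.
The river peaks: Jun 17, 1996 − 4 days = Jun 13, 1996.
Snowmelt begins: Jun 13, 1996 − 7 days = Jun 6, 1996.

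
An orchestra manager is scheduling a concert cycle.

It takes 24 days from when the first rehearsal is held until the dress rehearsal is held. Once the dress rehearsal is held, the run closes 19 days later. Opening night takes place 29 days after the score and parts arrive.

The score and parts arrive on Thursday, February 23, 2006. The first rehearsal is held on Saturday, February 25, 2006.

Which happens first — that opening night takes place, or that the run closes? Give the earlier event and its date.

The score and parts arrive: Feb 23, 2006.
Opening night takes place: Feb 23, 2006 + 29 days = Mar 24, 2006.
The first rehearsal is held: Feb 25, 2006.
The dress rehearsal is held: Feb 25, 2006 + 24 days = Mar 21, 2006.
The run closes: Mar 21, 2006 + 19 days = Apr 9, 2006.
Comparing: opening night takes place on Mar 24, 2006 vs the run closes on Apr 9, 2006. Earlier: opening night takes place.

Opening night takes place — Friday, March 24, 2006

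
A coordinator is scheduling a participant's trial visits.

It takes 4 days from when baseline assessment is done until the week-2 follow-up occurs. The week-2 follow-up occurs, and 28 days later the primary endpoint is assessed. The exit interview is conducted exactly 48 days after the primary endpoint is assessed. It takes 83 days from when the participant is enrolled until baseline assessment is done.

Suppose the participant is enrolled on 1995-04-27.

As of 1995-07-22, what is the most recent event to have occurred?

The participant is enrolled: Apr 27, 1995.
Baseline assessment is done: Apr 27, 1995 + 83 days = Jul 19, 1995.
The week-2 follow-up occurs: Jul 19, 1995 + 4 days = Jul 23, 1995.
The primary endpoint is assessed: Jul 23, 1995 + 28 days = Aug 20, 1995.
The exit interview is conducted: Aug 20, 1995 + 48 days = Oct 7, 1995.
Jul 22, 1995 falls between when baseline assessment is done (Jul 19, 1995) and when the week-2 follow-up occurs (Jul 23, 1995).

Baseline assessment is done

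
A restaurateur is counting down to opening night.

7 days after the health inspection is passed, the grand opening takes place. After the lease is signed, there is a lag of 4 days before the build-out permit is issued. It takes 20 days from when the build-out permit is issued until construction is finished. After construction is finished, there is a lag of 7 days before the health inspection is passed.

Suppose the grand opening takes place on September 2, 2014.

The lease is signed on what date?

July 26, 2014

The grand opening takes place: Sep 2, 2014.
The health inspection is passed: Sep 2, 2014 − 7 days = Aug 26, 2014.
Construction is finished: Aug 26, 2014 − 7 days = Aug 19, 2014.
The build-out permit is issued: Aug 19, 2014 − 20 days = Jul 30, 2014.
The lease is signed: Jul 30, 2014 − 4 days = Jul 26, 2014.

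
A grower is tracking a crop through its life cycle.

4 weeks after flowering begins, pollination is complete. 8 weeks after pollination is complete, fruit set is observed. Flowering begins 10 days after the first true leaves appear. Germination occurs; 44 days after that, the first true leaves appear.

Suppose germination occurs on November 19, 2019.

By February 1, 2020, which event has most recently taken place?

Germination occurs: Nov 19, 2019.
The first true leaves appear: Nov 19, 2019 + 44 days = Jan 2, 2020.
Flowering begins: Jan 2, 2020 + 10 days = Jan 12, 2020.
Pollination is complete: Jan 12, 2020 + 4 weeks = Feb 9, 2020.
Fruit set is observed: Feb 9, 2020 + 8 weeks = Apr 5, 2020.
Feb 1, 2020 falls between when flowering begins (Jan 12, 2020) and when pollination is complete (Feb 9, 2020).

Flowering begins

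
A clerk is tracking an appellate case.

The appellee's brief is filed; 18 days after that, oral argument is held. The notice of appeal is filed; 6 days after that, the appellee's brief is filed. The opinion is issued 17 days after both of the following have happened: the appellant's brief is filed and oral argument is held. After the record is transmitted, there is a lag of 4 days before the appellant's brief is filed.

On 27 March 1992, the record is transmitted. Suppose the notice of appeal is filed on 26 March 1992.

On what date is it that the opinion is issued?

6 May 1992

The record is transmitted: Mar 27, 1992.
The appellant's brief is filed: Mar 27, 1992 + 4 days = Mar 31, 1992.
The notice of appeal is filed: Mar 26, 1992.
The appellee's brief is filed: Mar 26, 1992 + 6 days = Apr 1, 1992.
Oral argument is held: Apr 1, 1992 + 18 days = Apr 19, 1992.
Both prerequisites met — the appellant's brief is filed (Mar 31, 1992), oral argument is held (Apr 19, 1992); the later is Apr 19, 1992.
The opinion is issued: Apr 19, 1992 + 17 days = May 6, 1992.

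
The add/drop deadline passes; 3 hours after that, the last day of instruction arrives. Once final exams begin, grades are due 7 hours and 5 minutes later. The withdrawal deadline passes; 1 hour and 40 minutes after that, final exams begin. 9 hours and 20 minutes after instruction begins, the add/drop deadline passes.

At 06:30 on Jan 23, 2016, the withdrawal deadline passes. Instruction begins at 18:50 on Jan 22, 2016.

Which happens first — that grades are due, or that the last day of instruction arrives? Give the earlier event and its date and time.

The last day of instruction arrives — 07:10 on Jan 23, 2016

The withdrawal deadline passes: 06:30 Jan 23, 2016.
Final exams begin: 06:30 Jan 23, 2016 + 1h40m = 08:10 Jan 23, 2016.
Grades are due: 08:10 Jan 23, 2016 + 7h05m = 15:15 Jan 23, 2016.
Instruction begins: 18:50 Jan 22, 2016.
The add/drop deadline passes: 18:50 Jan 22, 2016 + 9h20m = 04:10 Jan 23, 2016.
The last day of instruction arrives: 04:10 Jan 23, 2016 + 3h = 07:10 Jan 23, 2016.
Comparing: grades are due at 15:15 Jan 23, 2016 vs the last day of instruction arrives at 07:10 Jan 23, 2016. Earlier: the last day of instruction arrives.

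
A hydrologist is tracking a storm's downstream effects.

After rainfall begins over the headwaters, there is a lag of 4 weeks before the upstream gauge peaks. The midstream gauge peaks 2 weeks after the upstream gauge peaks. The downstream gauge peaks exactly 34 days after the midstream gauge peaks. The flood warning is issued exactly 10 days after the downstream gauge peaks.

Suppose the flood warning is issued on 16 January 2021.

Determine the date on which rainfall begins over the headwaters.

22 October 2020

The flood warning is issued: Jan 16, 2021.
The downstream gauge peaks: Jan 16, 2021 − 10 days = Jan 6, 2021.
The midstream gauge peaks: Jan 6, 2021 − 34 days = Dec 3, 2020.
The upstream gauge peaks: Dec 3, 2020 − 2 weeks = Nov 19, 2020.
Rainfall begins over the headwaters: Nov 19, 2020 − 4 weeks = Oct 22, 2020.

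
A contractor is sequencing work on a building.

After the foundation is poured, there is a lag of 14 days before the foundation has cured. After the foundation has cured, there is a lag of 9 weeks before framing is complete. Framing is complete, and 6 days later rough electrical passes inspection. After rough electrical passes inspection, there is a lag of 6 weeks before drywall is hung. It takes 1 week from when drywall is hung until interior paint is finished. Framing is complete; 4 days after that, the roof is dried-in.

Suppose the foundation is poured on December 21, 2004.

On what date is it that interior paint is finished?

May 2, 2005

The foundation is poured: Dec 21, 2004.
The foundation has cured: Dec 21, 2004 + 14 days = Jan 4, 2005.
Framing is complete: Jan 4, 2005 + 9 weeks = Mar 8, 2005.
Rough electrical passes inspection: Mar 8, 2005 + 6 days = Mar 14, 2005.
Drywall is hung: Mar 14, 2005 + 6 weeks = Apr 25, 2005.
Interior paint is finished: Apr 25, 2005 + 1 week = May 2, 2005.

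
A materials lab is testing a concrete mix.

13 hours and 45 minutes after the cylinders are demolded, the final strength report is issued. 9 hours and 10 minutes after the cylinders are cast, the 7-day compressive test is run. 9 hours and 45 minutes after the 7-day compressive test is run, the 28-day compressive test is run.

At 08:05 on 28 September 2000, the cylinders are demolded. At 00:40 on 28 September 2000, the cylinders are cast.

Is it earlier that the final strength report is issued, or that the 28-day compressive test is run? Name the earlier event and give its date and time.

The cylinders are demolded: 08:05 Sep 28, 2000.
The final strength report is issued: 08:05 Sep 28, 2000 + 13h45m = 21:50 Sep 28, 2000.
The cylinders are cast: 00:40 Sep 28, 2000.
The 7-day compressive test is run: 00:40 Sep 28, 2000 + 9h10m = 09:50 Sep 28, 2000.
The 28-day compressive test is run: 09:50 Sep 28, 2000 + 9h45m = 19:35 Sep 28, 2000.
Comparing: the final strength report is issued at 21:50 Sep 28, 2000 vs the 28-day compressive test is run at 19:35 Sep 28, 2000. Earlier: the 28-day compressive test is run.

The 28-day compressive test is run — 19:35 on 28 September 2000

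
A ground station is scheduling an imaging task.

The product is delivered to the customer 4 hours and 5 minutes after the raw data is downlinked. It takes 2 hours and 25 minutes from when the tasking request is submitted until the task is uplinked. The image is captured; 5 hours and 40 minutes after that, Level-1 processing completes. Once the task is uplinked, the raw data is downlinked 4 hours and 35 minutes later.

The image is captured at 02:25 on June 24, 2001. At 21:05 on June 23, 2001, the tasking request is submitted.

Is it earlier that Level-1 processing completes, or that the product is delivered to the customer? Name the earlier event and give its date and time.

Level-1 processing completes — 08:05 on June 24, 2001

The image is captured: 02:25 Jun 24, 2001.
Level-1 processing completes: 02:25 Jun 24, 2001 + 5h40m = 08:05 Jun 24, 2001.
The tasking request is submitted: 21:05 Jun 23, 2001.
The task is uplinked: 21:05 Jun 23, 2001 + 2h25m = 23:30 Jun 23, 2001.
The raw data is downlinked: 23:30 Jun 23, 2001 + 4h35m = 04:05 Jun 24, 2001.
The product is delivered to the customer: 04:05 Jun 24, 2001 + 4h05m = 08:10 Jun 24, 2001.
Comparing: Level-1 processing completes at 08:05 Jun 24, 2001 vs the product is delivered to the customer at 08:10 Jun 24, 2001. Earlier: Level-1 processing completes.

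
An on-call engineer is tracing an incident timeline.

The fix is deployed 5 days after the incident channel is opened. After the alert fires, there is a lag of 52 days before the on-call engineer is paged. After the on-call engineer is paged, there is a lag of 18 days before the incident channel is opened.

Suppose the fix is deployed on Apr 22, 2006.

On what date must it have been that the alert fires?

The fix is deployed: Apr 22, 2006.
The incident channel is opened: Apr 22, 2006 − 5 days = Apr 17, 2006.
The on-call engineer is paged: Apr 17, 2006 − 18 days = Mar 30, 2006.
The alert fires: Mar 30, 2006 − 52 days = Feb 6, 2006.

Feb 6, 2006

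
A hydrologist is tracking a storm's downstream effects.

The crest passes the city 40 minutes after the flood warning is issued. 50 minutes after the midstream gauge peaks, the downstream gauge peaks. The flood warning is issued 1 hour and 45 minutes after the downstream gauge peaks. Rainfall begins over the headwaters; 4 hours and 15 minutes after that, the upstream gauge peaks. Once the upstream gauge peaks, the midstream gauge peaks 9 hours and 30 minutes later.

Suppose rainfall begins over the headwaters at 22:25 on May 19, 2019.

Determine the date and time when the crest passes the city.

15:25 on May 20, 2019

Rainfall begins over the headwaters: 22:25 May 19, 2019.
The upstream gauge peaks: 22:25 May 19, 2019 + 4h15m = 02:40 May 20, 2019.
The midstream gauge peaks: 02:40 May 20, 2019 + 9h30m = 12:10 May 20, 2019.
The downstream gauge peaks: 12:10 May 20, 2019 + 50m = 13:00 May 20, 2019.
The flood warning is issued: 13:00 May 20, 2019 + 1h45m = 14:45 May 20, 2019.
The crest passes the city: 14:45 May 20, 2019 + 40m = 15:25 May 20, 2019.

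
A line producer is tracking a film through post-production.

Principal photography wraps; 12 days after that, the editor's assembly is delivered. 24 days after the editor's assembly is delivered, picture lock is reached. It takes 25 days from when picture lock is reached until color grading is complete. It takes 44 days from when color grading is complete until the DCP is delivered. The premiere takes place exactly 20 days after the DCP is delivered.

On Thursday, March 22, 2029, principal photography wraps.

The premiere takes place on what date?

Principal photography wraps: Mar 22, 2029.
The editor's assembly is delivered: Mar 22, 2029 + 12 days = Apr 3, 2029.
Picture lock is reached: Apr 3, 2029 + 24 days = Apr 27, 2029.
Color grading is complete: Apr 27, 2029 + 25 days = May 22, 2029.
The DCP is delivered: May 22, 2029 + 44 days = Jul 5, 2029.
The premiere takes place: Jul 5, 2029 + 20 days = Jul 25, 2029.

Wednesday, July 25, 2029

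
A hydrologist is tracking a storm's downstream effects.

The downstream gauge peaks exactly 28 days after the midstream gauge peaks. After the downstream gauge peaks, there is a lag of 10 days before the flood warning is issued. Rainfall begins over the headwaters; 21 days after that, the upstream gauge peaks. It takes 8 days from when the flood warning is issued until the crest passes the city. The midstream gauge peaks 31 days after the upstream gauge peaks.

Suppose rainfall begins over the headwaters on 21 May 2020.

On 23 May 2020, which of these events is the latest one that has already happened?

Rainfall begins over the headwaters: May 21, 2020.
The upstream gauge peaks: May 21, 2020 + 21 days = Jun 11, 2020.
The midstream gauge peaks: Jun 11, 2020 + 31 days = Jul 12, 2020.
The downstream gauge peaks: Jul 12, 2020 + 28 days = Aug 9, 2020.
The flood warning is issued: Aug 9, 2020 + 10 days = Aug 19, 2020.
The crest passes the city: Aug 19, 2020 + 8 days = Aug 27, 2020.
May 23, 2020 falls between when rainfall begins over the headwaters (May 21, 2020) and when the upstream gauge peaks (Jun 11, 2020).

Rainfall begins over the headwaters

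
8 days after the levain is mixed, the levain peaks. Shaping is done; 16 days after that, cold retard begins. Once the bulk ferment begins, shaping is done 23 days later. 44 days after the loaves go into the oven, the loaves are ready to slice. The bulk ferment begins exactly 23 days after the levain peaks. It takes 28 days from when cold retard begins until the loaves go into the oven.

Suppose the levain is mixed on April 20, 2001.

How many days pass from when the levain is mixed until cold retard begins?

Causal path: the levain is mixed → the levain peaks → the bulk ferment begins → shaping is done → cold retard begins.
Total delay along the path: 8 + 23 + 23 + 16 = 70 days.

70 days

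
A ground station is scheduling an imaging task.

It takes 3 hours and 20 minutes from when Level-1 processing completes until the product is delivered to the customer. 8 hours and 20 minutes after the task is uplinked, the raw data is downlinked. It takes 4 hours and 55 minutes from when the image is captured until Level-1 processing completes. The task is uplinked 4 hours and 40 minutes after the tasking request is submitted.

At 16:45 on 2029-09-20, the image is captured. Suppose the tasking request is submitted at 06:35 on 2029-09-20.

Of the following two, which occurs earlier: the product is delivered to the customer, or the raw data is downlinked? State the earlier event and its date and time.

The raw data is downlinked — 19:35 on 2029-09-20

The image is captured: 16:45 Sep 20, 2029.
Level-1 processing completes: 16:45 Sep 20, 2029 + 4h55m = 21:40 Sep 20, 2029.
The product is delivered to the customer: 21:40 Sep 20, 2029 + 3h20m = 01:00 Sep 21, 2029.
The tasking request is submitted: 06:35 Sep 20, 2029.
The task is uplinked: 06:35 Sep 20, 2029 + 4h40m = 11:15 Sep 20, 2029.
The raw data is downlinked: 11:15 Sep 20, 2029 + 8h20m = 19:35 Sep 20, 2029.
Comparing: the product is delivered to the customer at 01:00 Sep 21, 2029 vs the raw data is downlinked at 19:35 Sep 20, 2029. Earlier: the raw data is downlinked.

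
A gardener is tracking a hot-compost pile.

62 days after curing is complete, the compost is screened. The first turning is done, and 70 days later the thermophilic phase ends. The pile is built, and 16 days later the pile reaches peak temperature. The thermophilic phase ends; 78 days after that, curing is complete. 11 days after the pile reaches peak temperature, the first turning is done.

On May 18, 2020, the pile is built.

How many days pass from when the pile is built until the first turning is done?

27 days

Causal path: the pile is built → the pile reaches peak temperature → the first turning is done.
Total delay along the path: 16 + 11 = 27 days.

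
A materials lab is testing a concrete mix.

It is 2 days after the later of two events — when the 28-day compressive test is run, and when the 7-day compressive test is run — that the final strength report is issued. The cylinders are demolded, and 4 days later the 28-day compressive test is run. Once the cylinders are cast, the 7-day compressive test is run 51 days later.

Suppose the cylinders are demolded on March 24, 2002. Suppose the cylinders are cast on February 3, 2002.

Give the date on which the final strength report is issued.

The cylinders are demolded: Mar 24, 2002.
The 28-day compressive test is run: Mar 24, 2002 + 4 days = Mar 28, 2002.
The cylinders are cast: Feb 3, 2002.
The 7-day compressive test is run: Feb 3, 2002 + 51 days = Mar 26, 2002.
Both prerequisites met — the 28-day compressive test is run (Mar 28, 2002), the 7-day compressive test is run (Mar 26, 2002); the later is Mar 28, 2002.
The final strength report is issued: Mar 28, 2002 + 2 days = Mar 30, 2002.

March 30, 2002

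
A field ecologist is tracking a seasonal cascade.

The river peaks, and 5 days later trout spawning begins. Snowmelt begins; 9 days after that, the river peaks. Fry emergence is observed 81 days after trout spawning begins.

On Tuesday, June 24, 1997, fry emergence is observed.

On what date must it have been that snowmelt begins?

Friday, March 21, 1997

Fry emergence is observed: Jun 24, 1997.
Trout spawning begins: Jun 24, 1997 − 81 days = Apr 4, 1997.
The river peaks: Apr 4, 1997 − 5 days = Mar 30, 1997.
Snowmelt begins: Mar 30, 1997 − 9 days = Mar 21, 1997.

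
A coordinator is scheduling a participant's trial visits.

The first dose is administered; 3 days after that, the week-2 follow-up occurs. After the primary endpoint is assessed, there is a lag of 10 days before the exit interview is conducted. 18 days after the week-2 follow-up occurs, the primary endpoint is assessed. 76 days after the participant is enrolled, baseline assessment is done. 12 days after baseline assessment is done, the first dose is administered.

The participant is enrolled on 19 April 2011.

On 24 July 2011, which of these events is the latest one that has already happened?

The participant is enrolled: Apr 19, 2011.
Baseline assessment is done: Apr 19, 2011 + 76 days = Jul 4, 2011.
The first dose is administered: Jul 4, 2011 + 12 days = Jul 16, 2011.
The week-2 follow-up occurs: Jul 16, 2011 + 3 days = Jul 19, 2011.
The primary endpoint is assessed: Jul 19, 2011 + 18 days = Aug 6, 2011.
The exit interview is conducted: Aug 6, 2011 + 10 days = Aug 16, 2011.
Jul 24, 2011 falls between when the week-2 follow-up occurs (Jul 19, 2011) and when the primary endpoint is assessed (Aug 6, 2011).

The week-2 follow-up occurs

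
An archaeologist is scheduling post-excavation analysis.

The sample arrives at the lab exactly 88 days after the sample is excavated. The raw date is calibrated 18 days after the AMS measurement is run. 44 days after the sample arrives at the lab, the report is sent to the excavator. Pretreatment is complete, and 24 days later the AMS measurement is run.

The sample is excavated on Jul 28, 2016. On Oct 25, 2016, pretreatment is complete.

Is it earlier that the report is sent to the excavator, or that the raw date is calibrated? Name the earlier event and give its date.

The raw date is calibrated — Dec 6, 2016

The sample is excavated: Jul 28, 2016.
The sample arrives at the lab: Jul 28, 2016 + 88 days = Oct 24, 2016.
The report is sent to the excavator: Oct 24, 2016 + 44 days = Dec 7, 2016.
Pretreatment is complete: Oct 25, 2016.
The AMS measurement is run: Oct 25, 2016 + 24 days = Nov 18, 2016.
The raw date is calibrated: Nov 18, 2016 + 18 days = Dec 6, 2016.
Comparing: the report is sent to the excavator on Dec 7, 2016 vs the raw date is calibrated on Dec 6, 2016. Earlier: the raw date is calibrated.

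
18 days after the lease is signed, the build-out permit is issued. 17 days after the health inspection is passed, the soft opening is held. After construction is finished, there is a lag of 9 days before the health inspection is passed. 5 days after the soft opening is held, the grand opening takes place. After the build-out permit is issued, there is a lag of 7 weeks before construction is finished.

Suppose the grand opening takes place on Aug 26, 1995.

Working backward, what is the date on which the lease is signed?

May 20, 1995

The grand opening takes place: Aug 26, 1995.
The soft opening is held: Aug 26, 1995 − 5 days = Aug 21, 1995.
The health inspection is passed: Aug 21, 1995 − 17 days = Aug 4, 1995.
Construction is finished: Aug 4, 1995 − 9 days = Jul 26, 1995.
The build-out permit is issued: Jul 26, 1995 − 7 weeks = Jun 7, 1995.
The lease is signed: Jun 7, 1995 − 18 days = May 20, 1995.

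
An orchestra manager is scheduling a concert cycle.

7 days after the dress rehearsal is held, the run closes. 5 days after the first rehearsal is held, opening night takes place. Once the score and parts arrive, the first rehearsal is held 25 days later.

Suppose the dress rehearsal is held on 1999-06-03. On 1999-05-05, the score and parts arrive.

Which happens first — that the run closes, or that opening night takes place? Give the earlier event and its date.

The dress rehearsal is held: Jun 3, 1999.
The run closes: Jun 3, 1999 + 7 days = Jun 10, 1999.
The score and parts arrive: May 5, 1999.
The first rehearsal is held: May 5, 1999 + 25 days = May 30, 1999.
Opening night takes place: May 30, 1999 + 5 days = Jun 4, 1999.
Comparing: the run closes on Jun 10, 1999 vs opening night takes place on Jun 4, 1999. Earlier: opening night takes place.

Opening night takes place — 1999-06-04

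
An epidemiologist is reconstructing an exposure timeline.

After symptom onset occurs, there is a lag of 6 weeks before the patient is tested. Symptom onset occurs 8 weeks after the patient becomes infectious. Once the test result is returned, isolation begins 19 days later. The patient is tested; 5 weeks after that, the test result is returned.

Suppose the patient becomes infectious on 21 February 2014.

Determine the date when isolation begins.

23 July 2014

The patient becomes infectious: Feb 21, 2014.
Symptom onset occurs: Feb 21, 2014 + 8 weeks = Apr 18, 2014.
The patient is tested: Apr 18, 2014 + 6 weeks = May 30, 2014.
The test result is returned: May 30, 2014 + 5 weeks = Jul 4, 2014.
Isolation begins: Jul 4, 2014 + 19 days = Jul 23, 2014.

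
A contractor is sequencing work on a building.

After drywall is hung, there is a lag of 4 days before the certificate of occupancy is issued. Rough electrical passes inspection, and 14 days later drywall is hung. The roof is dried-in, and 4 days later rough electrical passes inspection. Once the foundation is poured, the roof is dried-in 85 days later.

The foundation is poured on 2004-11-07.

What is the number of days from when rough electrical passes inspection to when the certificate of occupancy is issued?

Causal path: rough electrical passes inspection → drywall is hung → the certificate of occupancy is issued.
Total delay along the path: 14 + 4 = 18 days.

18 days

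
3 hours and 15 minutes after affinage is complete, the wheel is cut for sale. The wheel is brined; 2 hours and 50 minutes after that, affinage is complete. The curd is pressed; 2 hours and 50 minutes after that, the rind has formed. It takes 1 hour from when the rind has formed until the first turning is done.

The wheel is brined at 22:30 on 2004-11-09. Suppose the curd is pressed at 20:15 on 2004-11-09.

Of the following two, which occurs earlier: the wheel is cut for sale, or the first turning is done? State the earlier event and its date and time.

The wheel is brined: 22:30 Nov 9, 2004.
Affinage is complete: 22:30 Nov 9, 2004 + 2h50m = 01:20 Nov 10, 2004.
The wheel is cut for sale: 01:20 Nov 10, 2004 + 3h15m = 04:35 Nov 10, 2004.
The curd is pressed: 20:15 Nov 9, 2004.
The rind has formed: 20:15 Nov 9, 2004 + 2h50m = 23:05 Nov 9, 2004.
The first turning is done: 23:05 Nov 9, 2004 + 1h = 00:05 Nov 10, 2004.
Comparing: the wheel is cut for sale at 04:35 Nov 10, 2004 vs the first turning is done at 00:05 Nov 10, 2004. Earlier: the first turning is done.

The first turning is done — 00:05 on 2004-11-10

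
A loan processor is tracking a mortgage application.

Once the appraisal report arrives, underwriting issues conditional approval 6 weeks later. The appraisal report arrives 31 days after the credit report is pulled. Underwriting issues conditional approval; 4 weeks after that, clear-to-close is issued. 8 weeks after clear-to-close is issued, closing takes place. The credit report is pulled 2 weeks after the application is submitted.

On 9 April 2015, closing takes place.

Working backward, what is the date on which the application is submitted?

Closing takes place: Apr 9, 2015.
Clear-to-close is issued: Apr 9, 2015 − 8 weeks = Feb 12, 2015.
Underwriting issues conditional approval: Feb 12, 2015 − 4 weeks = Jan 15, 2015.
The appraisal report arrives: Jan 15, 2015 − 6 weeks = Dec 4, 2014.
The credit report is pulled: Dec 4, 2014 − 31 days = Nov 3, 2014.
The application is submitted: Nov 3, 2014 − 2 weeks = Oct 20, 2014.

20 October 2014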